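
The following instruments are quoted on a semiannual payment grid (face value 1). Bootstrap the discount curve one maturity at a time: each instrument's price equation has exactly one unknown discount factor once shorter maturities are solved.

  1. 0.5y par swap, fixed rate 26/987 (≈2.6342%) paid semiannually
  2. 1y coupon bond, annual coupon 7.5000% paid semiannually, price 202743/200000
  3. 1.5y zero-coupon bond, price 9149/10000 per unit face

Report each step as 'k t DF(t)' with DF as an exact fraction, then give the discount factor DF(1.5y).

step 1 [0.5y] swap r/2=13/987: DF=(1 − 13/987·(0))/(1+13/987) = 987/1000 ≈ 0.987000
step 2 [1y] bond c/2=3/80: DF=(202743/200000 − 3/80·(0.987000))/(1+3/80) = 4707/5000 ≈ 0.941400
step 3 [1.5y] zero: DF = P = 9149/10000 ≈ 0.914900

1 1/2 987/1000
2 1 4707/5000
3 3/2 9149/10000
DF(1.5y) = 9149/10000 ≈ 0.914900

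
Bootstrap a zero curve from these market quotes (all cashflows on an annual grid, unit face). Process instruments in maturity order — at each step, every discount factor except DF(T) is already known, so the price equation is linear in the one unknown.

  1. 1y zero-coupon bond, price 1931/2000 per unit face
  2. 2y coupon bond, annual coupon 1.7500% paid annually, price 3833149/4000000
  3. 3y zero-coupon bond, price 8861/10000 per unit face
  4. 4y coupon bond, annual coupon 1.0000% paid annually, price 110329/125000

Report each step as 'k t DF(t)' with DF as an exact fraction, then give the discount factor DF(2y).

step 1 [1y] zero: DF = P = 1931/2000 ≈ 0.965500
step 2 [2y] bond c/1=7/400: DF=(3833149/4000000 − 7/400·(0.965500))/(1+7/400) = 2313/2500 ≈ 0.925200
step 3 [3y] zero: DF = P = 8861/10000 ≈ 0.886100
step 4 [4y] bond c/1=1/100: DF=(110329/125000 − 1/100·(0.965500+0.925200+0.886100))/(1+1/100) = 529/625 ≈ 0.846400

1 1 1931/2000
2 2 2313/2500
3 3 8861/10000
4 4 529/625
DF(2y) = 2313/2500 ≈ 0.925200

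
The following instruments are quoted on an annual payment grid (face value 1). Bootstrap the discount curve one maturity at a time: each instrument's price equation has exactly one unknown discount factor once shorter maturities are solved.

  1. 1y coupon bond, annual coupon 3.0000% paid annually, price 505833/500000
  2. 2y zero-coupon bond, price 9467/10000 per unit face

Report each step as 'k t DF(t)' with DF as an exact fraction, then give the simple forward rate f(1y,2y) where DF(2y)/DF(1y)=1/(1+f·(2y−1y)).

1 1 4911/5000
2 2 9467/10000
f(1y,2y) = ((4911/5000)/(9467/10000) − 1)/(1) = 355/9467 ≈ 3.7499%

step 1 [1y] bond c/1=3/100: DF=(505833/500000 − 3/100·(0))/(1+3/100) = 4911/5000 ≈ 0.982200
step 2 [2y] zero: DF = P = 9467/10000 ≈ 0.946700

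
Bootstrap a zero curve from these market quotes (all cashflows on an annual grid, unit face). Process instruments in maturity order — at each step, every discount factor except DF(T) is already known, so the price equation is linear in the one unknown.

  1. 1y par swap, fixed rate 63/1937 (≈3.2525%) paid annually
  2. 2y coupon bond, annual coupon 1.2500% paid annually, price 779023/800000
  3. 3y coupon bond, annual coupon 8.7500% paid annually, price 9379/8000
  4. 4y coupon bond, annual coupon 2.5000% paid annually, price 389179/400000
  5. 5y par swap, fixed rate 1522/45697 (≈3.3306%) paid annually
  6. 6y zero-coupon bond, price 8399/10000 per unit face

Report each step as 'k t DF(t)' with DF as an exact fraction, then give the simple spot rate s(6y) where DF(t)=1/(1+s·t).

1 1 1937/2000
2 2 4749/5000
3 3 9237/10000
4 4 8799/10000
5 5 4239/5000
6 6 8399/10000
s(6y) = (1/(8399/10000) − 1)/(6) = 1601/50394 ≈ 3.1770%

step 1 [1y] swap r/1=63/1937: DF=(1 − 63/1937·(0))/(1+63/1937) = 1937/2000 ≈ 0.968500
step 2 [2y] bond c/1=1/80: DF=(779023/800000 − 1/80·(0.968500))/(1+1/80) = 4749/5000 ≈ 0.949800
step 3 [3y] bond c/1=7/80: DF=(9379/8000 − 7/80·(0.968500+0.949800))/(1+7/80) = 9237/10000 ≈ 0.923700
step 4 [4y] bond c/1=1/40: DF=(389179/400000 − 1/40·(0.968500+0.949800+0.923700))/(1+1/40) = 8799/10000 ≈ 0.879900
step 5 [5y] swap r/1=1522/45697: DF=(1 − 1522/45697·(0.968500+0.949800+0.923700+0.879900))/(1+1522/45697) = 4239/5000 ≈ 0.847800
step 6 [6y] zero: DF = P = 8399/10000 ≈ 0.839900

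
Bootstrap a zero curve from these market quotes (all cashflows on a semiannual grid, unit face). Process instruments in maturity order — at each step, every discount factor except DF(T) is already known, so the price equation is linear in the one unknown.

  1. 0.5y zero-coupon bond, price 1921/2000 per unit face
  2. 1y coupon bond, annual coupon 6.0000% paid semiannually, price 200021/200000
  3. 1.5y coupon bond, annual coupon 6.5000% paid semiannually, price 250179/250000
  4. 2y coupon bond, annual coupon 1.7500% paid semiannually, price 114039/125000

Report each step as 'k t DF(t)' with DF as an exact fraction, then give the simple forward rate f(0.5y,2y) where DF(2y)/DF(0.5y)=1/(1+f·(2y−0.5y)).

1 1/2 1921/2000
2 1 943/1000
3 3/2 9093/10000
4 2 22/25
f(0.5y,2y) = ((1921/2000)/(22/25) − 1)/(3/2) = 161/2640 ≈ 6.0985%

step 1 [0.5y] zero: DF = P = 1921/2000 ≈ 0.960500
step 2 [1y] bond c/2=3/100: DF=(200021/200000 − 3/100·(0.960500))/(1+3/100) = 943/1000 ≈ 0.943000
step 3 [1.5y] bond c/2=13/400: DF=(250179/250000 − 13/400·(0.960500+0.943000))/(1+13/400) = 9093/10000 ≈ 0.909300
step 4 [2y] bond c/2=7/800: DF=(114039/125000 − 7/800·(0.960500+0.943000+0.909300))/(1+7/800) = 22/25 ≈ 0.880000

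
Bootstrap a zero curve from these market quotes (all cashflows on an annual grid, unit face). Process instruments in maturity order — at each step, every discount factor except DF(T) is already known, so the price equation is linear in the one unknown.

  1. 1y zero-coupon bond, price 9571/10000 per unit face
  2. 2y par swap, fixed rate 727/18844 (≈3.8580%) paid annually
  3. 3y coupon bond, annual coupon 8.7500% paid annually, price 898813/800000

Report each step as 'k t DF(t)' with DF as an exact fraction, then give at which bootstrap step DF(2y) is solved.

step 1 [1y] zero: DF = P = 9571/10000 ≈ 0.957100
step 2 [2y] swap r/1=727/18844: DF=(1 − 727/18844·(0.957100))/(1+727/18844) = 9273/10000 ≈ 0.927300
step 3 [3y] bond c/1=7/80: DF=(898813/800000 − 7/80·(0.957100+0.927300))/(1+7/80) = 1763/2000 ≈ 0.881500

1 1 9571/10000
2 2 9273/10000
3 3 1763/2000
DF(2y) is solved at step 2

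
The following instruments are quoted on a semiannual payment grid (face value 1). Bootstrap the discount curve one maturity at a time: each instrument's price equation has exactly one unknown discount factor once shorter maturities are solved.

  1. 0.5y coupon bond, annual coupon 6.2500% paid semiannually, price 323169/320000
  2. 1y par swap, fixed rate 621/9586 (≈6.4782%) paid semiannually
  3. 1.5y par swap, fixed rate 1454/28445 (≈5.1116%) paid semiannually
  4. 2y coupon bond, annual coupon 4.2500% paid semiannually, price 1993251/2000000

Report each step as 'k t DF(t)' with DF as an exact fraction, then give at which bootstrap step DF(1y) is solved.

step 1 [0.5y] bond c/2=1/32: DF=(323169/320000 − 1/32·(0))/(1+1/32) = 9793/10000 ≈ 0.979300
step 2 [1y] swap r/2=621/19172: DF=(1 − 621/19172·(0.979300))/(1+621/19172) = 9379/10000 ≈ 0.937900
step 3 [1.5y] swap r/2=727/28445: DF=(1 − 727/28445·(0.979300+0.937900))/(1+727/28445) = 9273/10000 ≈ 0.927300
step 4 [2y] bond c/2=17/800: DF=(1993251/2000000 − 17/800·(0.979300+0.937900+0.927300))/(1+17/800) = 9167/10000 ≈ 0.916700

1 1/2 9793/10000
2 1 9379/10000
3 3/2 9273/10000
4 2 9167/10000
DF(1y) is solved at step 2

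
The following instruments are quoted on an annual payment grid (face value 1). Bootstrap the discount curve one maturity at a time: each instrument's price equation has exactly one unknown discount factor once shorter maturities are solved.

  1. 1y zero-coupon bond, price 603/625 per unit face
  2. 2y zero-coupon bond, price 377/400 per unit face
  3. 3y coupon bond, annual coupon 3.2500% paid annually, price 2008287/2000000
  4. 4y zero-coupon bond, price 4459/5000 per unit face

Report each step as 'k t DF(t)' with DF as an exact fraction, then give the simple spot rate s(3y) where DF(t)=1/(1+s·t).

step 1 [1y] zero: DF = P = 603/625 ≈ 0.964800
step 2 [2y] zero: DF = P = 377/400 ≈ 0.942500
step 3 [3y] bond c/1=13/400: DF=(2008287/2000000 − 13/400·(0.964800+0.942500))/(1+13/400) = 73/80 ≈ 0.912500
step 4 [4y] zero: DF = P = 4459/5000 ≈ 0.891800

1 1 603/625
2 2 377/400
3 3 73/80
4 4 4459/5000
s(3y) = (1/(73/80) − 1)/(3) = 7/219 ≈ 3.1963%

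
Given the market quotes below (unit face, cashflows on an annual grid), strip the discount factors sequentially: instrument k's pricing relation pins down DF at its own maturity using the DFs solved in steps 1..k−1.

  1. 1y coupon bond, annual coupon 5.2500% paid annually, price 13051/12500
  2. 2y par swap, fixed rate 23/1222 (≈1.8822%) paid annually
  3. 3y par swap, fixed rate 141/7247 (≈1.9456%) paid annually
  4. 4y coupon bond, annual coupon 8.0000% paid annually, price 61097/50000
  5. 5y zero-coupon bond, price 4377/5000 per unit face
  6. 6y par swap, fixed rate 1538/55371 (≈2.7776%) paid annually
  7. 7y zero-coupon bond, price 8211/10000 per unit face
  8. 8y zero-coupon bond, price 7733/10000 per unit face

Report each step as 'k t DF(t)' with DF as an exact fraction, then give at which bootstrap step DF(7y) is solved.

step 1 [1y] bond c/1=21/400: DF=(13051/12500 − 21/400·(0))/(1+21/400) = 124/125 ≈ 0.992000
step 2 [2y] swap r/1=23/1222: DF=(1 − 23/1222·(0.992000))/(1+23/1222) = 602/625 ≈ 0.963200
step 3 [3y] swap r/1=141/7247: DF=(1 − 141/7247·(0.992000+0.963200))/(1+141/7247) = 2359/2500 ≈ 0.943600
step 4 [4y] bond c/1=2/25: DF=(61097/50000 − 2/25·(0.992000+0.963200+0.943600))/(1+2/25) = 9167/10000 ≈ 0.916700
step 5 [5y] zero: DF = P = 4377/5000 ≈ 0.875400
step 6 [6y] swap r/1=1538/55371: DF=(1 − 1538/55371·(0.992000+0.963200+0.943600+0.916700+0.875400))/(1+1538/55371) = 4231/5000 ≈ 0.846200
step 7 [7y] zero: DF = P = 8211/10000 ≈ 0.821100
step 8 [8y] zero: DF = P = 7733/10000 ≈ 0.773300

1 1 124/125
2 2 602/625
3 3 2359/2500
4 4 9167/10000
5 5 4377/5000
6 6 4231/5000
7 7 8211/10000
8 8 7733/10000
DF(7y) is solved at step 7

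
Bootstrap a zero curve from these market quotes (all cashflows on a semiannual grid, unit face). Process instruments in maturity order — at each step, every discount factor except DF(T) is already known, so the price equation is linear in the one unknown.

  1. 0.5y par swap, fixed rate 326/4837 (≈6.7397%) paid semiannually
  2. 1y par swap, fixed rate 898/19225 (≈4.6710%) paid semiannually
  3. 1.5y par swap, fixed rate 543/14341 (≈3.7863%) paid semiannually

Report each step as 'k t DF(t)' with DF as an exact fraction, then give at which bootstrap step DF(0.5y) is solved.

1 1/2 4837/5000
2 1 9551/10000
3 3/2 9457/10000
DF(0.5y) is solved at step 1

step 1 [0.5y] swap r/2=163/4837: DF=(1 − 163/4837·(0))/(1+163/4837) = 4837/5000 ≈ 0.967400
step 2 [1y] swap r/2=449/19225: DF=(1 − 449/19225·(0.967400))/(1+449/19225) = 9551/10000 ≈ 0.955100
step 3 [1.5y] swap r/2=543/28682: DF=(1 − 543/28682·(0.967400+0.955100))/(1+543/28682) = 9457/10000 ≈ 0.945700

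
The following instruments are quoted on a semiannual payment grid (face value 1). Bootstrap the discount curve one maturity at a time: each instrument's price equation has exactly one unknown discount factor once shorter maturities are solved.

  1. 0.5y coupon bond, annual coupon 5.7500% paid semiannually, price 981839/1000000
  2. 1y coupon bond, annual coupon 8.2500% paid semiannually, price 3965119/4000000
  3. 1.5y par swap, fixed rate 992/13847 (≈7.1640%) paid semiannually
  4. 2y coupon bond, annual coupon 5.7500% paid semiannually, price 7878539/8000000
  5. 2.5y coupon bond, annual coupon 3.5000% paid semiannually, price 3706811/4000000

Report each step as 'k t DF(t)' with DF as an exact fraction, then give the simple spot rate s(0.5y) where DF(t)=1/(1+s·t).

1 1/2 1193/1250
2 1 4571/5000
3 3/2 563/625
4 2 8799/10000
5 5/2 106/125
s(0.5y) = (1/(1193/1250) − 1)/(1/2) = 114/1193 ≈ 9.5557%

step 1 [0.5y] bond c/2=23/800: DF=(981839/1000000 − 23/800·(0))/(1+23/800) = 1193/1250 ≈ 0.954400
step 2 [1y] bond c/2=33/800: DF=(3965119/4000000 − 33/800·(0.954400))/(1+33/800) = 4571/5000 ≈ 0.914200
step 3 [1.5y] swap r/2=496/13847: DF=(1 − 496/13847·(0.954400+0.914200))/(1+496/13847) = 563/625 ≈ 0.900800
step 4 [2y] bond c/2=23/800: DF=(7878539/8000000 − 23/800·(0.954400+0.914200+0.900800))/(1+23/800) = 8799/10000 ≈ 0.879900
step 5 [2.5y] bond c/2=7/400: DF=(3706811/4000000 − 7/400·(0.954400+0.914200+0.900800+0.879900))/(1+7/400) = 106/125 ≈ 0.848000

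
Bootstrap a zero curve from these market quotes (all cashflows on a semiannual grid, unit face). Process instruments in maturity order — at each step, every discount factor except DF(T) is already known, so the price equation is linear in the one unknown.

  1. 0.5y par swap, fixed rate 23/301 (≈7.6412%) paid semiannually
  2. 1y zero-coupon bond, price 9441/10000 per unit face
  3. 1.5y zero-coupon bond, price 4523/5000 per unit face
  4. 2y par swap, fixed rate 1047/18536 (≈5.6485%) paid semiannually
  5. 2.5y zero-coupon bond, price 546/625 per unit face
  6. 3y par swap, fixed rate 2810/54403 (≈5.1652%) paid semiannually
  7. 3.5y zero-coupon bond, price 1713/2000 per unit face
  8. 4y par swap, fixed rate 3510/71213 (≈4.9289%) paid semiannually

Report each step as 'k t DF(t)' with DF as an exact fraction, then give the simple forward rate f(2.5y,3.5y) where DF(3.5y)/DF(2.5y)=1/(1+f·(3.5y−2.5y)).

step 1 [0.5y] swap r/2=23/602: DF=(1 − 23/602·(0))/(1+23/602) = 602/625 ≈ 0.963200
step 2 [1y] zero: DF = P = 9441/10000 ≈ 0.944100
step 3 [1.5y] zero: DF = P = 4523/5000 ≈ 0.904600
step 4 [2y] swap r/2=1047/37072: DF=(1 − 1047/37072·(0.963200+0.944100+0.904600))/(1+1047/37072) = 8953/10000 ≈ 0.895300
step 5 [2.5y] zero: DF = P = 546/625 ≈ 0.873600
step 6 [3y] swap r/2=1405/54403: DF=(1 − 1405/54403·(0.963200+0.944100+0.904600+0.895300+0.873600))/(1+1405/54403) = 1719/2000 ≈ 0.859500
step 7 [3.5y] zero: DF = P = 1713/2000 ≈ 0.856500
step 8 [4y] swap r/2=1755/71213: DF=(1 − 1755/71213·(0.963200+0.944100+0.904600+0.895300+0.873600+0.859500+0.856500))/(1+1755/71213) = 1649/2000 ≈ 0.824500

1 1/2 602/625
2 1 9441/10000
3 3/2 4523/5000
4 2 8953/10000
5 5/2 546/625
6 3 1719/2000
7 7/2 1713/2000
8 4 1649/2000
f(2.5y,3.5y) = ((546/625)/(1713/2000) − 1)/(1) = 57/2855 ≈ 1.9965%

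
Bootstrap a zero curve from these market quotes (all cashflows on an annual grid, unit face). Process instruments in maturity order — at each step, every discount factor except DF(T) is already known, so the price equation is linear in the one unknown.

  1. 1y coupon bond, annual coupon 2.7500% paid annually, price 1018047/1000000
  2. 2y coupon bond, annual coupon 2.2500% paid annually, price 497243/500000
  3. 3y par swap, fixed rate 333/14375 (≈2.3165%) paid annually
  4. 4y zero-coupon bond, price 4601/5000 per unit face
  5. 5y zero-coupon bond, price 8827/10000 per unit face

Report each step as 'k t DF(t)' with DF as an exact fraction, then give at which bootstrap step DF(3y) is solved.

1 1 2477/2500
2 2 2377/2500
3 3 4667/5000
4 4 4601/5000
5 5 8827/10000
DF(3y) is solved at step 3

step 1 [1y] bond c/1=11/400: DF=(1018047/1000000 − 11/400·(0))/(1+11/400) = 2477/2500 ≈ 0.990800
step 2 [2y] bond c/1=9/400: DF=(497243/500000 − 9/400·(0.990800))/(1+9/400) = 2377/2500 ≈ 0.950800
step 3 [3y] swap r/1=333/14375: DF=(1 − 333/14375·(0.990800+0.950800))/(1+333/14375) = 4667/5000 ≈ 0.933400
step 4 [4y] zero: DF = P = 4601/5000 ≈ 0.920200
step 5 [5y] zero: DF = P = 8827/10000 ≈ 0.882700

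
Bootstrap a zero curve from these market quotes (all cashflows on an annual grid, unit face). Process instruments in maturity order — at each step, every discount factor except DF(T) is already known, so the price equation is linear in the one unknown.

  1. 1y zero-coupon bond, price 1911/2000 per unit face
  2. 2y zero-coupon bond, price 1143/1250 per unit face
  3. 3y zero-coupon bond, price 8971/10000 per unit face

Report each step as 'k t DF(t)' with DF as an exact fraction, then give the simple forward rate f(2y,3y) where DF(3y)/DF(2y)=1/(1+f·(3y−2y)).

1 1 1911/2000
2 2 1143/1250
3 3 8971/10000
f(2y,3y) = ((1143/1250)/(8971/10000) − 1)/(1) = 173/8971 ≈ 1.9284%

step 1 [1y] zero: DF = P = 1911/2000 ≈ 0.955500
step 2 [2y] zero: DF = P = 1143/1250 ≈ 0.914400
step 3 [3y] zero: DF = P = 8971/10000 ≈ 0.897100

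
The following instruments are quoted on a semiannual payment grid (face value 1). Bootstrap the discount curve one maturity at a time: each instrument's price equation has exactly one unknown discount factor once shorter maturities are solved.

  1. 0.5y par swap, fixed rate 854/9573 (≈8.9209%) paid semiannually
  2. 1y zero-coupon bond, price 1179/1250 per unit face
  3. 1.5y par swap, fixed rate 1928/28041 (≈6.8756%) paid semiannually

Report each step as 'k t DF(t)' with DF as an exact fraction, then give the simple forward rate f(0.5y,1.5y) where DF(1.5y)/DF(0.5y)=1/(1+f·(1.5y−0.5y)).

step 1 [0.5y] swap r/2=427/9573: DF=(1 − 427/9573·(0))/(1+427/9573) = 9573/10000 ≈ 0.957300
step 2 [1y] zero: DF = P = 1179/1250 ≈ 0.943200
step 3 [1.5y] swap r/2=964/28041: DF=(1 − 964/28041·(0.957300+0.943200))/(1+964/28041) = 2259/2500 ≈ 0.903600

1 1/2 9573/10000
2 1 1179/1250
3 3/2 2259/2500
f(0.5y,1.5y) = ((9573/10000)/(2259/2500) − 1)/(1) = 179/3012 ≈ 5.9429%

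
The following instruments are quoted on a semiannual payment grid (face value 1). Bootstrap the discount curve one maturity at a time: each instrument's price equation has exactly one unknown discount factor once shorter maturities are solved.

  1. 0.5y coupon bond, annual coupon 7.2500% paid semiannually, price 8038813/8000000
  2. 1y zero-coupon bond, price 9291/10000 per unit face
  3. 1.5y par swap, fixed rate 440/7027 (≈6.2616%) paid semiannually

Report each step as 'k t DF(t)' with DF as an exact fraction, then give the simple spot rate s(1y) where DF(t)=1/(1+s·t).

1 1/2 9697/10000
2 1 9291/10000
3 3/2 114/125
s(1y) = (1/(9291/10000) − 1)/(1) = 709/9291 ≈ 7.6310%

step 1 [0.5y] bond c/2=29/800: DF=(8038813/8000000 − 29/800·(0))/(1+29/800) = 9697/10000 ≈ 0.969700
step 2 [1y] zero: DF = P = 9291/10000 ≈ 0.929100
step 3 [1.5y] swap r/2=220/7027: DF=(1 − 220/7027·(0.969700+0.929100))/(1+220/7027) = 114/125 ≈ 0.912000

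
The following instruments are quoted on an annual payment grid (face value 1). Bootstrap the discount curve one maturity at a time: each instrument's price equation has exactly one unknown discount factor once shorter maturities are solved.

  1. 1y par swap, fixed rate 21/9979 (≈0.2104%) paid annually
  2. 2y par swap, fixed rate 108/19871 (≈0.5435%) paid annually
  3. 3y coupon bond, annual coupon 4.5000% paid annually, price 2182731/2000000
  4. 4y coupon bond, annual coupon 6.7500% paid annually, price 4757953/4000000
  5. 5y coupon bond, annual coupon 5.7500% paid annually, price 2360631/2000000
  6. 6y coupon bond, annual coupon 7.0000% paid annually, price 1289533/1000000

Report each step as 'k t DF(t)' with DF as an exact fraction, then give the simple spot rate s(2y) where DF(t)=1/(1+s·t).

step 1 [1y] swap r/1=21/9979: DF=(1 − 21/9979·(0))/(1+21/9979) = 9979/10000 ≈ 0.997900
step 2 [2y] swap r/1=108/19871: DF=(1 − 108/19871·(0.997900))/(1+108/19871) = 2473/2500 ≈ 0.989200
step 3 [3y] bond c/1=9/200: DF=(2182731/2000000 − 9/200·(0.997900+0.989200))/(1+9/200) = 2397/2500 ≈ 0.958800
step 4 [4y] bond c/1=27/400: DF=(4757953/4000000 − 27/400·(0.997900+0.989200+0.958800))/(1+27/400) = 116/125 ≈ 0.928000
step 5 [5y] bond c/1=23/400: DF=(2360631/2000000 − 23/400·(0.997900+0.989200+0.958800+0.928000))/(1+23/400) = 1811/2000 ≈ 0.905500
step 6 [6y] bond c/1=7/100: DF=(1289533/1000000 − 7/100·(0.997900+0.989200+0.958800+0.928000+0.905500))/(1+7/100) = 357/400 ≈ 0.892500

1 1 9979/10000
2 2 2473/2500
3 3 2397/2500
4 4 116/125
5 5 1811/2000
6 6 357/400
s(2y) = (1/(2473/2500) − 1)/(2) = 27/4946 ≈ 0.5459%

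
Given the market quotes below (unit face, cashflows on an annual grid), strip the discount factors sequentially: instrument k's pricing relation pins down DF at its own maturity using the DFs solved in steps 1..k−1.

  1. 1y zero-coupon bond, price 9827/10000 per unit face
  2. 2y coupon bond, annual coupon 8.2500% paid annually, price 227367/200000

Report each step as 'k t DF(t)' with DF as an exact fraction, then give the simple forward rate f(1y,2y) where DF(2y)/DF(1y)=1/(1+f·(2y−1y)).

1 1 9827/10000
2 2 9753/10000
f(1y,2y) = ((9827/10000)/(9753/10000) − 1)/(1) = 74/9753 ≈ 0.7587%

step 1 [1y] zero: DF = P = 9827/10000 ≈ 0.982700
step 2 [2y] bond c/1=33/400: DF=(227367/200000 − 33/400·(0.982700))/(1+33/400) = 9753/10000 ≈ 0.975300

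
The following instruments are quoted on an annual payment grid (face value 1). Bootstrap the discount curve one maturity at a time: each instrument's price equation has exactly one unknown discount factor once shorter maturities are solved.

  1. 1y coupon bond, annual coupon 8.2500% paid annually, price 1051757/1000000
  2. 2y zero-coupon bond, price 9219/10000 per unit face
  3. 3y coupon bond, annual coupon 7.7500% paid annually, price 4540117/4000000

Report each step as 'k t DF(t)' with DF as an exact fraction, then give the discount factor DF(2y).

1 1 2429/2500
2 2 9219/10000
3 3 2293/2500
DF(2y) = 9219/10000 ≈ 0.921900

step 1 [1y] bond c/1=33/400: DF=(1051757/1000000 − 33/400·(0))/(1+33/400) = 2429/2500 ≈ 0.971600
step 2 [2y] zero: DF = P = 9219/10000 ≈ 0.921900
step 3 [3y] bond c/1=31/400: DF=(4540117/4000000 − 31/400·(0.971600+0.921900))/(1+31/400) = 2293/2500 ≈ 0.917200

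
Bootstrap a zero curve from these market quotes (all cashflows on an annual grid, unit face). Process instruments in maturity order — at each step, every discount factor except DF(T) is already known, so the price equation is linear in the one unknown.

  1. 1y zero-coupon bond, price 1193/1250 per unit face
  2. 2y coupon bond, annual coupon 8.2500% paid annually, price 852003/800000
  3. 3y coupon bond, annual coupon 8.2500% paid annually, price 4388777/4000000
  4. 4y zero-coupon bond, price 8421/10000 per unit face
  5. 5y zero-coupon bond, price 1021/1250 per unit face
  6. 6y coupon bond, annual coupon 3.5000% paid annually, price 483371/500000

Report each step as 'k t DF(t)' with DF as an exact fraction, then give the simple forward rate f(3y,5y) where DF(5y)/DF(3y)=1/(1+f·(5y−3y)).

step 1 [1y] zero: DF = P = 1193/1250 ≈ 0.954400
step 2 [2y] bond c/1=33/400: DF=(852003/800000 − 33/400·(0.954400))/(1+33/400) = 9111/10000 ≈ 0.911100
step 3 [3y] bond c/1=33/400: DF=(4388777/4000000 − 33/400·(0.954400+0.911100))/(1+33/400) = 4357/5000 ≈ 0.871400
step 4 [4y] zero: DF = P = 8421/10000 ≈ 0.842100
step 5 [5y] zero: DF = P = 1021/1250 ≈ 0.816800
step 6 [6y] bond c/1=7/200: DF=(483371/500000 − 7/200·(0.954400+0.911100+0.871400+0.842100+0.816800))/(1+7/200) = 3927/5000 ≈ 0.785400

1 1 1193/1250
2 2 9111/10000
3 3 4357/5000
4 4 8421/10000
5 5 1021/1250
6 6 3927/5000
f(3y,5y) = ((4357/5000)/(1021/1250) − 1)/(2) = 273/8168 ≈ 3.3423%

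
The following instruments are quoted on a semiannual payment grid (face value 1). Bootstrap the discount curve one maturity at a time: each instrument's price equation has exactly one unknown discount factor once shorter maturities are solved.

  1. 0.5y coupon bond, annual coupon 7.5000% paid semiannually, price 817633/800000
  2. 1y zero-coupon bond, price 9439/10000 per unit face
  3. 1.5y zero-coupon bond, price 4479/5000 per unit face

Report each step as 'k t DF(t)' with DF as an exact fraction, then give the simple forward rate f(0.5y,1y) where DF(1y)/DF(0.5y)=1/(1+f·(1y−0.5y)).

step 1 [0.5y] bond c/2=3/80: DF=(817633/800000 − 3/80·(0))/(1+3/80) = 9851/10000 ≈ 0.985100
step 2 [1y] zero: DF = P = 9439/10000 ≈ 0.943900
step 3 [1.5y] zero: DF = P = 4479/5000 ≈ 0.895800

1 1/2 9851/10000
2 1 9439/10000
3 3/2 4479/5000
f(0.5y,1y) = ((9851/10000)/(9439/10000) − 1)/(1/2) = 824/9439 ≈ 8.7297%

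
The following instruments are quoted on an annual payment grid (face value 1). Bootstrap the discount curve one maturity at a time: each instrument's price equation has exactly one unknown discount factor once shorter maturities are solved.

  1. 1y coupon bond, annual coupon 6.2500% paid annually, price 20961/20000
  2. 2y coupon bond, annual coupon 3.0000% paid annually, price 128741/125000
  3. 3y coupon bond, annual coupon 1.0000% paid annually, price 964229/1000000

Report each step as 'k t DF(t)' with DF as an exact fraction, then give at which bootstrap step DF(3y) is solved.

step 1 [1y] bond c/1=1/16: DF=(20961/20000 − 1/16·(0))/(1+1/16) = 1233/1250 ≈ 0.986400
step 2 [2y] bond c/1=3/100: DF=(128741/125000 − 3/100·(0.986400))/(1+3/100) = 607/625 ≈ 0.971200
step 3 [3y] bond c/1=1/100: DF=(964229/1000000 − 1/100·(0.986400+0.971200))/(1+1/100) = 9353/10000 ≈ 0.935300

1 1 1233/1250
2 2 607/625
3 3 9353/10000
DF(3y) is solved at step 3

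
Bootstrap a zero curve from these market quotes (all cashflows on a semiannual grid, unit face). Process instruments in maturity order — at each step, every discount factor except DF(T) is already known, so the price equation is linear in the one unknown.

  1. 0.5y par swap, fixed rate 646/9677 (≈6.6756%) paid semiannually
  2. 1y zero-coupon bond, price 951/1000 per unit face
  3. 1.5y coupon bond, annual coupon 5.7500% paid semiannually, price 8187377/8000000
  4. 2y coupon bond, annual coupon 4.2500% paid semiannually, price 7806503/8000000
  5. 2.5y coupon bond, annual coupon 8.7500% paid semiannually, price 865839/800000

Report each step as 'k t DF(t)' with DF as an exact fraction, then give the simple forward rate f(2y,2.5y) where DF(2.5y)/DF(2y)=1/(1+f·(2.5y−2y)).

step 1 [0.5y] swap r/2=323/9677: DF=(1 − 323/9677·(0))/(1+323/9677) = 9677/10000 ≈ 0.967700
step 2 [1y] zero: DF = P = 951/1000 ≈ 0.951000
step 3 [1.5y] bond c/2=23/800: DF=(8187377/8000000 − 23/800·(0.967700+0.951000))/(1+23/800) = 2353/2500 ≈ 0.941200
step 4 [2y] bond c/2=17/800: DF=(7806503/8000000 − 17/800·(0.967700+0.951000+0.941200))/(1+17/800) = 112/125 ≈ 0.896000
step 5 [2.5y] bond c/2=7/160: DF=(865839/800000 − 7/160·(0.967700+0.951000+0.941200+0.896000))/(1+7/160) = 1759/2000 ≈ 0.879500

1 1/2 9677/10000
2 1 951/1000
3 3/2 2353/2500
4 2 112/125
5 5/2 1759/2000
f(2y,2.5y) = ((112/125)/(1759/2000) − 1)/(1/2) = 66/1759 ≈ 3.7521%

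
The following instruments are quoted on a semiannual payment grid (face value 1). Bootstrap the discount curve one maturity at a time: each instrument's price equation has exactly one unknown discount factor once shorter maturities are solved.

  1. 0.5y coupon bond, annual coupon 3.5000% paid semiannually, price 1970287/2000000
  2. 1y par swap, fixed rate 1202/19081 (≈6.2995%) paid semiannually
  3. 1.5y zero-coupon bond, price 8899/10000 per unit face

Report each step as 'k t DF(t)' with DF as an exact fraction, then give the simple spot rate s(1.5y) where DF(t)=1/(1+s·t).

step 1 [0.5y] bond c/2=7/400: DF=(1970287/2000000 − 7/400·(0))/(1+7/400) = 4841/5000 ≈ 0.968200
step 2 [1y] swap r/2=601/19081: DF=(1 − 601/19081·(0.968200))/(1+601/19081) = 9399/10000 ≈ 0.939900
step 3 [1.5y] zero: DF = P = 8899/10000 ≈ 0.889900

1 1/2 4841/5000
2 1 9399/10000
3 3/2 8899/10000
s(1.5y) = (1/(8899/10000) − 1)/(3/2) = 734/8899 ≈ 8.2481%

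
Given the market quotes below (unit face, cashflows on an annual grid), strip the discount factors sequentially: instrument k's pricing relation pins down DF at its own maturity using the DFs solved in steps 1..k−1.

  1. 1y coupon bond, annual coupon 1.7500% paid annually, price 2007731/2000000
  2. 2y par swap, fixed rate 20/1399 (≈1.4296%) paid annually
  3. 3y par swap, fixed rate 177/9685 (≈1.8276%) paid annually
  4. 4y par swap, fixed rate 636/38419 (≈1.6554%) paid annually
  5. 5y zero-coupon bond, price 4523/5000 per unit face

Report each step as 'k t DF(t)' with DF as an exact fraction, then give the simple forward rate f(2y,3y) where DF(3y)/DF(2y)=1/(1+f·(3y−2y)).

1 1 4933/5000
2 2 243/250
3 3 9469/10000
4 4 2341/2500
5 5 4523/5000
f(2y,3y) = ((243/250)/(9469/10000) − 1)/(1) = 251/9469 ≈ 2.6508%

step 1 [1y] bond c/1=7/400: DF=(2007731/2000000 − 7/400·(0))/(1+7/400) = 4933/5000 ≈ 0.986600
step 2 [2y] swap r/1=20/1399: DF=(1 − 20/1399·(0.986600))/(1+20/1399) = 243/250 ≈ 0.972000
step 3 [3y] swap r/1=177/9685: DF=(1 − 177/9685·(0.986600+0.972000))/(1+177/9685) = 9469/10000 ≈ 0.946900
step 4 [4y] swap r/1=636/38419: DF=(1 − 636/38419·(0.986600+0.972000+0.946900))/(1+636/38419) = 2341/2500 ≈ 0.936400
step 5 [5y] zero: DF = P = 4523/5000 ≈ 0.904600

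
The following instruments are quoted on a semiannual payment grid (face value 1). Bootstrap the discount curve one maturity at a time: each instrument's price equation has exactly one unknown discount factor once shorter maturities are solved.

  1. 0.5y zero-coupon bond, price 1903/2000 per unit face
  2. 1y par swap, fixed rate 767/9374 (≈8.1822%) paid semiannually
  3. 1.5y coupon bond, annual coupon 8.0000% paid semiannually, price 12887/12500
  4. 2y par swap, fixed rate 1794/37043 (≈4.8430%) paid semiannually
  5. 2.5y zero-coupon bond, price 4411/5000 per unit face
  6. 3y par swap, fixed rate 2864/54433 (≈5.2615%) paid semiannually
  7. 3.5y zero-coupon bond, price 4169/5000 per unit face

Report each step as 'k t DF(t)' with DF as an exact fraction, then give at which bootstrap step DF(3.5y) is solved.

1 1/2 1903/2000
2 1 9233/10000
3 3/2 1149/1250
4 2 9103/10000
5 5/2 4411/5000
6 3 1071/1250
7 7/2 4169/5000
DF(3.5y) is solved at step 7

step 1 [0.5y] zero: DF = P = 1903/2000 ≈ 0.951500
step 2 [1y] swap r/2=767/18748: DF=(1 − 767/18748·(0.951500))/(1+767/18748) = 9233/10000 ≈ 0.923300
step 3 [1.5y] bond c/2=1/25: DF=(12887/12500 − 1/25·(0.951500+0.923300))/(1+1/25) = 1149/1250 ≈ 0.919200
step 4 [2y] swap r/2=897/37043: DF=(1 − 897/37043·(0.951500+0.923300+0.919200))/(1+897/37043) = 9103/10000 ≈ 0.910300
step 5 [2.5y] zero: DF = P = 4411/5000 ≈ 0.882200
step 6 [3y] swap r/2=1432/54433: DF=(1 − 1432/54433·(0.951500+0.923300+0.919200+0.910300+0.882200))/(1+1432/54433) = 1071/1250 ≈ 0.856800
step 7 [3.5y] zero: DF = P = 4169/5000 ≈ 0.833800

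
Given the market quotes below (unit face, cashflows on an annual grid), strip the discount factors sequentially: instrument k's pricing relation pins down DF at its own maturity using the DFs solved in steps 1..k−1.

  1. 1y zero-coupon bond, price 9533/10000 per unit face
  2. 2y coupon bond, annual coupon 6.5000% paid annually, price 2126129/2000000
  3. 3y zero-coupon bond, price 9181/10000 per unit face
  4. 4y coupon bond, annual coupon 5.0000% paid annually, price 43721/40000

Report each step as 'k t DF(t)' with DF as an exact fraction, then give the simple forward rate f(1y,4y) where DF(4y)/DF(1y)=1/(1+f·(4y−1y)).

1 1 9533/10000
2 2 47/50
3 3 9181/10000
4 4 9071/10000
f(1y,4y) = ((9533/10000)/(9071/10000) − 1)/(3) = 154/9071 ≈ 1.6977%

step 1 [1y] zero: DF = P = 9533/10000 ≈ 0.953300
step 2 [2y] bond c/1=13/200: DF=(2126129/2000000 − 13/200·(0.953300))/(1+13/200) = 47/50 ≈ 0.940000
step 3 [3y] zero: DF = P = 9181/10000 ≈ 0.918100
step 4 [4y] bond c/1=1/20: DF=(43721/40000 − 1/20·(0.953300+0.940000+0.918100))/(1+1/20) = 9071/10000 ≈ 0.907100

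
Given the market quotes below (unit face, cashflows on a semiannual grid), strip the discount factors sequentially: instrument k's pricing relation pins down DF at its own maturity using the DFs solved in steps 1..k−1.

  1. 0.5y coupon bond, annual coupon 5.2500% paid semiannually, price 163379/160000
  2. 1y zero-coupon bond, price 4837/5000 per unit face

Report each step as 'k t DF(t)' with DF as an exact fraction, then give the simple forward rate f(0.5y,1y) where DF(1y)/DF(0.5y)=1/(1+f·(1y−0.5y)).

1 1/2 199/200
2 1 4837/5000
f(0.5y,1y) = ((199/200)/(4837/5000) − 1)/(1/2) = 276/4837 ≈ 5.7060%

step 1 [0.5y] bond c/2=21/800: DF=(163379/160000 − 21/800·(0))/(1+21/800) = 199/200 ≈ 0.995000
step 2 [1y] zero: DF = P = 4837/5000 ≈ 0.967400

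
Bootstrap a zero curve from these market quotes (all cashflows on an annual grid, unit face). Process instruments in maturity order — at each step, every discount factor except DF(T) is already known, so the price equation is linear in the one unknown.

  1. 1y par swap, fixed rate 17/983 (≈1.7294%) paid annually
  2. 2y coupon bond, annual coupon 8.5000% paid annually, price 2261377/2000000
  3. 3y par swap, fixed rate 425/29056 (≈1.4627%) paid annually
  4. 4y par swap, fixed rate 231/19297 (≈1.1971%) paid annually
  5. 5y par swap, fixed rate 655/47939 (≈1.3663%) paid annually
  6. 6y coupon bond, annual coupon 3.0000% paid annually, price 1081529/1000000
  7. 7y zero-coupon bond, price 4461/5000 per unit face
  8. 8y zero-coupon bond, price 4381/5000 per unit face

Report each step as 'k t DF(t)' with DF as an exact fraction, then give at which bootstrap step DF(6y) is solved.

step 1 [1y] swap r/1=17/983: DF=(1 − 17/983·(0))/(1+17/983) = 983/1000 ≈ 0.983000
step 2 [2y] bond c/1=17/200: DF=(2261377/2000000 − 17/200·(0.983000))/(1+17/200) = 9651/10000 ≈ 0.965100
step 3 [3y] swap r/1=425/29056: DF=(1 − 425/29056·(0.983000+0.965100))/(1+425/29056) = 383/400 ≈ 0.957500
step 4 [4y] swap r/1=231/19297: DF=(1 − 231/19297·(0.983000+0.965100+0.957500))/(1+231/19297) = 4769/5000 ≈ 0.953800
step 5 [5y] swap r/1=655/47939: DF=(1 − 655/47939·(0.983000+0.965100+0.957500+0.953800))/(1+655/47939) = 1869/2000 ≈ 0.934500
step 6 [6y] bond c/1=3/100: DF=(1081529/1000000 − 3/100·(0.983000+0.965100+0.957500+0.953800+0.934500))/(1+3/100) = 569/625 ≈ 0.910400
step 7 [7y] zero: DF = P = 4461/5000 ≈ 0.892200
step 8 [8y] zero: DF = P = 4381/5000 ≈ 0.876200

1 1 983/1000
2 2 9651/10000
3 3 383/400
4 4 4769/5000
5 5 1869/2000
6 6 569/625
7 7 4461/5000
8 8 4381/5000
DF(6y) is solved at step 6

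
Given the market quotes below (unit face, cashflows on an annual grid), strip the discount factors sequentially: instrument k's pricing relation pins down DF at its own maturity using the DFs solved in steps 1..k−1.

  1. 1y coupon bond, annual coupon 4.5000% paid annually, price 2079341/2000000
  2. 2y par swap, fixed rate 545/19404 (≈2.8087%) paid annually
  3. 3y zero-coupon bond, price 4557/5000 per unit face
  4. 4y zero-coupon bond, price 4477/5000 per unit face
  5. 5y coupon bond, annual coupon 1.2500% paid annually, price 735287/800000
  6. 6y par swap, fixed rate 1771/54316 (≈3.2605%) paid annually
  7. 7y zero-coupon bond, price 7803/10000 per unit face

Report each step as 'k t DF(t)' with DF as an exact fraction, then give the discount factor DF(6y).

1 1 9949/10000
2 2 1891/2000
3 3 4557/5000
4 4 4477/5000
5 5 1723/2000
6 6 8229/10000
7 7 7803/10000
DF(6y) = 8229/10000 ≈ 0.822900

step 1 [1y] bond c/1=9/200: DF=(2079341/2000000 − 9/200·(0))/(1+9/200) = 9949/10000 ≈ 0.994900
step 2 [2y] swap r/1=545/19404: DF=(1 − 545/19404·(0.994900))/(1+545/19404) = 1891/2000 ≈ 0.945500
step 3 [3y] zero: DF = P = 4557/5000 ≈ 0.911400
step 4 [4y] zero: DF = P = 4477/5000 ≈ 0.895400
step 5 [5y] bond c/1=1/80: DF=(735287/800000 − 1/80·(0.994900+0.945500+0.911400+0.895400))/(1+1/80) = 1723/2000 ≈ 0.861500
step 6 [6y] swap r/1=1771/54316: DF=(1 − 1771/54316·(0.994900+0.945500+0.911400+0.895400+0.861500))/(1+1771/54316) = 8229/10000 ≈ 0.822900
step 7 [7y] zero: DF = P = 7803/10000 ≈ 0.780300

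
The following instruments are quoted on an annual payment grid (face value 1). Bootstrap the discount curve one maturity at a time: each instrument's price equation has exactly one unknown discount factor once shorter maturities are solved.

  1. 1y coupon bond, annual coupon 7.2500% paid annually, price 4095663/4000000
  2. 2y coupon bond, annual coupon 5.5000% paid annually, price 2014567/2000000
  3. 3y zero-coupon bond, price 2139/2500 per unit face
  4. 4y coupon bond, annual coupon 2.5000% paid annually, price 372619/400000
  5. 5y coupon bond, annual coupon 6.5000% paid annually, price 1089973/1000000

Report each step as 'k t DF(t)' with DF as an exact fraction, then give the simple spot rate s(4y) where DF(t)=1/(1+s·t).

1 1 9547/10000
2 2 181/200
3 3 2139/2500
4 4 4213/5000
5 5 8063/10000
s(4y) = (1/(4213/5000) − 1)/(4) = 787/16852 ≈ 4.6701%

step 1 [1y] bond c/1=29/400: DF=(4095663/4000000 − 29/400·(0))/(1+29/400) = 9547/10000 ≈ 0.954700
step 2 [2y] bond c/1=11/200: DF=(2014567/2000000 − 11/200·(0.954700))/(1+11/200) = 181/200 ≈ 0.905000
step 3 [3y] zero: DF = P = 2139/2500 ≈ 0.855600
step 4 [4y] bond c/1=1/40: DF=(372619/400000 − 1/40·(0.954700+0.905000+0.855600))/(1+1/40) = 4213/5000 ≈ 0.842600
step 5 [5y] bond c/1=13/200: DF=(1089973/1000000 − 13/200·(0.954700+0.905000+0.855600+0.842600))/(1+13/200) = 8063/10000 ≈ 0.806300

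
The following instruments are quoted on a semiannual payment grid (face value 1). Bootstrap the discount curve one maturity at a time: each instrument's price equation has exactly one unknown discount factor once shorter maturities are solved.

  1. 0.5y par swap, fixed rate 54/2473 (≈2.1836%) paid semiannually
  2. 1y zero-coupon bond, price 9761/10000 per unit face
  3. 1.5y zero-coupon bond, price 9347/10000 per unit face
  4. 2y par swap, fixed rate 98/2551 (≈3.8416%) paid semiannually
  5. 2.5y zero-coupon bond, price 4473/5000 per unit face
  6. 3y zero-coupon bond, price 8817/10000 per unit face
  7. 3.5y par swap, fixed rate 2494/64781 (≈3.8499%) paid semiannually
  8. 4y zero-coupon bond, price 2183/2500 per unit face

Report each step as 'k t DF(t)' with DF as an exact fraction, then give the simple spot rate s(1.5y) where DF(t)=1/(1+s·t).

step 1 [0.5y] swap r/2=27/2473: DF=(1 − 27/2473·(0))/(1+27/2473) = 2473/2500 ≈ 0.989200
step 2 [1y] zero: DF = P = 9761/10000 ≈ 0.976100
step 3 [1.5y] zero: DF = P = 9347/10000 ≈ 0.934700
step 4 [2y] swap r/2=49/2551: DF=(1 − 49/2551·(0.989200+0.976100+0.934700))/(1+49/2551) = 1853/2000 ≈ 0.926500
step 5 [2.5y] zero: DF = P = 4473/5000 ≈ 0.894600
step 6 [3y] zero: DF = P = 8817/10000 ≈ 0.881700
step 7 [3.5y] swap r/2=1247/64781: DF=(1 − 1247/64781·(0.989200+0.976100+0.934700+0.926500+0.894600+0.881700))/(1+1247/64781) = 8753/10000 ≈ 0.875300
step 8 [4y] zero: DF = P = 2183/2500 ≈ 0.873200

1 1/2 2473/2500
2 1 9761/10000
3 3/2 9347/10000
4 2 1853/2000
5 5/2 4473/5000
6 3 8817/10000
7 7/2 8753/10000
8 4 2183/2500
s(1.5y) = (1/(9347/10000) − 1)/(3/2) = 1306/28041 ≈ 4.6575%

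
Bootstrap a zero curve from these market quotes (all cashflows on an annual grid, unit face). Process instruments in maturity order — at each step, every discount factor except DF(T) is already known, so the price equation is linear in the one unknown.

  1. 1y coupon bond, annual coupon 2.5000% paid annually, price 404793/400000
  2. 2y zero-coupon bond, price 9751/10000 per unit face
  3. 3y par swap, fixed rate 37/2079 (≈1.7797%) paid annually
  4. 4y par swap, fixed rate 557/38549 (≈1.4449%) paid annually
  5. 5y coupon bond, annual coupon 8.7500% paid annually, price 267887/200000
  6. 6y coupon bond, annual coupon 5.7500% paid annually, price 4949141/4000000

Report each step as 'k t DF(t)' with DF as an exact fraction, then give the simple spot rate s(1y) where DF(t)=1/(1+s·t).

1 1 9873/10000
2 2 9751/10000
3 3 4741/5000
4 4 9443/10000
5 5 1843/2000
6 6 9103/10000
s(1y) = (1/(9873/10000) − 1)/(1) = 127/9873 ≈ 1.2863%

step 1 [1y] bond c/1=1/40: DF=(404793/400000 − 1/40·(0))/(1+1/40) = 9873/10000 ≈ 0.987300
step 2 [2y] zero: DF = P = 9751/10000 ≈ 0.975100
step 3 [3y] swap r/1=37/2079: DF=(1 − 37/2079·(0.987300+0.975100))/(1+37/2079) = 4741/5000 ≈ 0.948200
step 4 [4y] swap r/1=557/38549: DF=(1 − 557/38549·(0.987300+0.975100+0.948200))/(1+557/38549) = 9443/10000 ≈ 0.944300
step 5 [5y] bond c/1=7/80: DF=(267887/200000 − 7/80·(0.987300+0.975100+0.948200+0.944300))/(1+7/80) = 1843/2000 ≈ 0.921500
step 6 [6y] bond c/1=23/400: DF=(4949141/4000000 − 23/400·(0.987300+0.975100+0.948200+0.944300+0.921500))/(1+23/400) = 9103/10000 ≈ 0.910300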